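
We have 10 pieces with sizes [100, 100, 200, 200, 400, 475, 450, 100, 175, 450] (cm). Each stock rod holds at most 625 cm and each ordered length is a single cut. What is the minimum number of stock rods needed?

Total = 475 + 450 + 450 + 400 + 200 + 200 + 175 + 100 + 100 + 100 = 2650 cm.
Lower bound: ⌈2650/625⌉ = 5 stock rods.
A packing using 5 stock rods:
  stock rod 1: 475 + 100 = 575
  stock rod 2: 450 + 175 = 625
  stock rod 3: 450 + 100 = 550
  stock rod 4: 400 + 200 = 600
  stock rod 5: 200 + 100 = 300
This matches the lower bound, so 5 is optimal.

5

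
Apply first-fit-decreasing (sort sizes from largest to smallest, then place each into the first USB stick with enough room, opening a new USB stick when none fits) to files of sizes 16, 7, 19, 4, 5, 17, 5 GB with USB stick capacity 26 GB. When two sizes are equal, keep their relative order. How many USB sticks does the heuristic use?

Sorted descending: 19, 17, 16, 7, 5, 5, 4.
  19 → USB stick 1 (new)  [load 19/26]
  17 → USB stick 2 (new)  [load 17/26]
  16 → USB stick 3 (new)  [load 16/26]
  7 → USB stick 1  [load 26/26]
  5 → USB stick 2  [load 22/26]
  5 → USB stick 3  [load 21/26]
  4 → USB stick 2  [load 26/26]
3 USB sticks opened.

3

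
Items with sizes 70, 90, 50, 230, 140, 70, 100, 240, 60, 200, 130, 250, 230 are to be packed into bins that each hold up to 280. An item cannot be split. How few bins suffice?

8

Total = 250 + 240 + 230 + 230 + 200 + 140 + 130 + 100 + 90 + 70 + 70 + 60 + 50 = 1860.
Lower bound: ⌈1860/280⌉ = 7 bins.
A packing using 8 bins:
  bin 1: 250 = 250
  bin 2: 240 = 240
  bin 3: 230 + 50 = 280
  bin 4: 230 = 230
  bin 5: 200 + 70 = 270
  bin 6: 140 + 130 = 270
  bin 7: 100 + 90 + 70 = 260
  bin 8: 60 = 60
No arrangement into 7 bins stays within capacity, so 8 is optimal.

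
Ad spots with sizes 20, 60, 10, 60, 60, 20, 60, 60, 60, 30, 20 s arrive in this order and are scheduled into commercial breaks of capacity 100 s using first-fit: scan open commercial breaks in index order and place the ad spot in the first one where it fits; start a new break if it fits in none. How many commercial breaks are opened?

  20 → break 1 (new)  [load 20/100]
  60 → break 1  [load 80/100]
  10 → break 1  [load 90/100]
  60 → break 2 (new)  [load 60/100]
  60 → break 3 (new)  [load 60/100]
  20 → break 2  [load 80/100]
  60 → break 4 (new)  [load 60/100]
  60 → break 5 (new)  [load 60/100]
  60 → break 6 (new)  [load 60/100]
  30 → break 3  [load 90/100]
  20 → break 2  [load 100/100]
6 commercial breaks opened.

6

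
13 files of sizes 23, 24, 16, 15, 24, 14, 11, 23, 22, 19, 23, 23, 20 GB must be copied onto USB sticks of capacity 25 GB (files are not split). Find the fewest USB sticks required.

Total = 24 + 24 + 23 + 23 + 23 + 23 + 22 + 20 + 19 + 16 + 15 + 14 + 11 = 257 GB.
Lower bound: ⌈257/25⌉ = 11 USB sticks.
Also, 12 files each exceed 25/2 GB, and no two of those can share a USB stick, so at least 12 USB sticks are needed.
A packing using 12 USB sticks:
  USB stick 1: 24 = 24
  USB stick 2: 24 = 24
  USB stick 3: 23 = 23
  USB stick 4: 23 = 23
  USB stick 5: 23 = 23
  USB stick 6: 23 = 23
  USB stick 7: 22 = 22
  USB stick 8: 20 = 20
  USB stick 9: 19 = 19
  USB stick 10: 16 = 16
  USB stick 11: 15 = 15
  USB stick 12: 14 + 11 = 25
This matches the lower bound, so 12 is optimal.

12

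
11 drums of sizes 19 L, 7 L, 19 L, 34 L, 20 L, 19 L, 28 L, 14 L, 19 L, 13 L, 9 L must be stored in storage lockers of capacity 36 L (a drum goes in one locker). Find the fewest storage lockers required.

7

Total = 34 + 28 + 20 + 19 + 19 + 19 + 19 + 14 + 13 + 9 + 7 = 201 L.
Lower bound: ⌈201/36⌉ = 6 storage lockers.
Also, 7 drums each exceed 18 L, and no two of those can share a locker, so at least 7 storage lockers are needed.
A packing using 7 storage lockers:
  locker 1: 34 = 34
  locker 2: 28 + 7 = 35
  locker 3: 20 + 14 = 34
  locker 4: 19 + 13 = 32
  locker 5: 19 + 9 = 28
  locker 6: 19 = 19
  locker 7: 19 = 19
This matches the lower bound, so 7 is optimal.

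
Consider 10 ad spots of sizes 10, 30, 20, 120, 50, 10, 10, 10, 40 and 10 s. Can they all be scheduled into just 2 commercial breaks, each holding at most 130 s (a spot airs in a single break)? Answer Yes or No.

No

Total = 310 s; ⌈310/130⌉ = 3.
At least 3 commercial breaks are required, but only 2 are allowed.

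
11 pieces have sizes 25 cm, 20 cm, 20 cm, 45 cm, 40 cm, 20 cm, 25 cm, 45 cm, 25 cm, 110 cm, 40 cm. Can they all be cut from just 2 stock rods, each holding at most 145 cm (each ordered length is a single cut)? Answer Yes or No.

No

Total = 415 cm; ⌈415/145⌉ = 3.
At least 3 stock rods are required, but only 2 are allowed.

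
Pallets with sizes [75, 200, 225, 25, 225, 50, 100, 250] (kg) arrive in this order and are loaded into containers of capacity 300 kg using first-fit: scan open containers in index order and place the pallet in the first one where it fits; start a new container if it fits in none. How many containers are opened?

5

  75 → container 1 (new)  [load 75/300]
  200 → container 1  [load 275/300]
  225 → container 2 (new)  [load 225/300]
  25 → container 1  [load 300/300]
  225 → container 3 (new)  [load 225/300]
  50 → container 2  [load 275/300]
  100 → container 4 (new)  [load 100/300]
  250 → container 5 (new)  [load 250/300]
5 containers opened.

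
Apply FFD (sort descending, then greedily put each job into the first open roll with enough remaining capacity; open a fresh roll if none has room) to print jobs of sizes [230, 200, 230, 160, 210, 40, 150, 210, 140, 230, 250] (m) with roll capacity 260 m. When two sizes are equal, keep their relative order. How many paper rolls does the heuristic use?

10

Sorted descending: 250, 230, 230, 230, 210, 210, 200, 160, 150, 140, 40.
  250 → roll 1 (new)  [load 250/260]
  230 → roll 2 (new)  [load 230/260]
  230 → roll 3 (new)  [load 230/260]
  230 → roll 4 (new)  [load 230/260]
  210 → roll 5 (new)  [load 210/260]
  210 → roll 6 (new)  [load 210/260]
  200 → roll 7 (new)  [load 200/260]
  160 → roll 8 (new)  [load 160/260]
  150 → roll 9 (new)  [load 150/260]
  140 → roll 10 (new)  [load 140/260]
  40 → roll 5  [load 250/260]
10 paper rolls opened.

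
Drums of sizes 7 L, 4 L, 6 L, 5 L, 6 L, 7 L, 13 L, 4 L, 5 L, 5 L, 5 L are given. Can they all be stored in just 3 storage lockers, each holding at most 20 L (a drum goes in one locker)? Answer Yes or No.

No

Total = 67 L; ⌈67/20⌉ = 4.
At least 4 storage lockers are required, but only 3 are allowed.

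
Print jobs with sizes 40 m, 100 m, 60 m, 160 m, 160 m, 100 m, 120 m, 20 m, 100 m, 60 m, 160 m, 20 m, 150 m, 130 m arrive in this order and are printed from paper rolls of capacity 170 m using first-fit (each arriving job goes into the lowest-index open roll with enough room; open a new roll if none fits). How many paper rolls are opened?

  40 → roll 1 (new)  [load 40/170]
  100 → roll 1  [load 140/170]
  60 → roll 2 (new)  [load 60/170]
  160 → roll 3 (new)  [load 160/170]
  160 → roll 4 (new)  [load 160/170]
  100 → roll 2  [load 160/170]
  120 → roll 5 (new)  [load 120/170]
  20 → roll 1  [load 160/170]
  100 → roll 6 (new)  [load 100/170]
  60 → roll 6  [load 160/170]
  160 → roll 7 (new)  [load 160/170]
  20 → roll 5  [load 140/170]
  150 → roll 8 (new)  [load 150/170]
  130 → roll 9 (new)  [load 130/170]
9 paper rolls opened.

9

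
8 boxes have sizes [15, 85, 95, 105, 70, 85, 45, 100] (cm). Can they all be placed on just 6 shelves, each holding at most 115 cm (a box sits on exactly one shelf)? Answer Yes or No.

Yes

A valid assignment using 6 shelves:
  shelf 1: 105 = 105
  shelf 2: 100 + 15 = 115
  shelf 3: 95 = 95
  shelf 4: 85 = 85
  shelf 5: 85 = 85
  shelf 6: 70 + 45 = 115
Every load is within 115 cm, so 6 shelves suffice.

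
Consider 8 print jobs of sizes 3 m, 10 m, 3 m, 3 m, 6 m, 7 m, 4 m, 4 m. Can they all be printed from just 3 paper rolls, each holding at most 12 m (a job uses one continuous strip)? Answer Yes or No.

No

Total = 40 m; ⌈40/12⌉ = 4.
At least 4 paper rolls are required, but only 3 are allowed.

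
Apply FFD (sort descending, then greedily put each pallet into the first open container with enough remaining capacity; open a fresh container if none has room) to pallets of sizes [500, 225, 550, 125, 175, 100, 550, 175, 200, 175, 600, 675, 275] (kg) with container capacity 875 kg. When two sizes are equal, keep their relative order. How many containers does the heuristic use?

Sorted descending: 675, 600, 550, 550, 500, 275, 225, 200, 175, 175, 175, 125, 100.
  675 → container 1 (new)  [load 675/875]
  600 → container 2 (new)  [load 600/875]
  550 → container 3 (new)  [load 550/875]
  550 → container 4 (new)  [load 550/875]
  500 → container 5 (new)  [load 500/875]
  275 → container 2  [load 875/875]
  225 → container 3  [load 775/875]
  200 → container 1  [load 875/875]
  175 → container 4  [load 725/875]
  175 → container 5  [load 675/875]
  175 → container 5  [load 850/875]
  125 → container 4  [load 850/875]
  100 → container 3  [load 875/875]
5 containers opened.

5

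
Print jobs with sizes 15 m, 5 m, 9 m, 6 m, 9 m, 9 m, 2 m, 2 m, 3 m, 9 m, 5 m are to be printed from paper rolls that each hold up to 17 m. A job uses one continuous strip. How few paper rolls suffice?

5

Total = 15 + 9 + 9 + 9 + 9 + 6 + 5 + 5 + 3 + 2 + 2 = 74 m.
Lower bound: ⌈74/17⌉ = 5 paper rolls.
A packing using 5 paper rolls:
  roll 1: 15 + 2 = 17
  roll 2: 9 + 6 + 2 = 17
  roll 3: 9 + 5 + 3 = 17
  roll 4: 9 + 5 = 14
  roll 5: 9 = 9
This matches the lower bound, so 5 is optimal.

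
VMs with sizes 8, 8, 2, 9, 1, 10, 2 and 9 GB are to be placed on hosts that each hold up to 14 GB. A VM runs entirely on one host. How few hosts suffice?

Total = 10 + 9 + 9 + 8 + 8 + 2 + 2 + 1 = 49 GB.
Lower bound: ⌈49/14⌉ = 4 hosts.
Also, 5 VMs each exceed 7 GB, and no two of those can share a host, so at least 5 hosts are needed.
A packing using 5 hosts:
  host 1: 10 + 2 + 2 = 14
  host 2: 9 + 1 = 10
  host 3: 9 = 9
  host 4: 8 = 8
  host 5: 8 = 8
This matches the lower bound, so 5 is optimal.

5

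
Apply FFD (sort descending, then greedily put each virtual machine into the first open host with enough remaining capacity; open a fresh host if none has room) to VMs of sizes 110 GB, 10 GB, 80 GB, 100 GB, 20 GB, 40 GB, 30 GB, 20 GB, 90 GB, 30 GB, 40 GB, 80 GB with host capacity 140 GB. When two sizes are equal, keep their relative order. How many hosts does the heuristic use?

Sorted descending: 110, 100, 90, 80, 80, 40, 40, 30, 30, 20, 20, 10.
  110 → host 1 (new)  [load 110/140]
  100 → host 2 (new)  [load 100/140]
  90 → host 3 (new)  [load 90/140]
  80 → host 4 (new)  [load 80/140]
  80 → host 5 (new)  [load 80/140]
  40 → host 2  [load 140/140]
  40 → host 3  [load 130/140]
  30 → host 1  [load 140/140]
  30 → host 4  [load 110/140]
  20 → host 4  [load 130/140]
  20 → host 5  [load 100/140]
  10 → host 3  [load 140/140]
5 hosts opened.

5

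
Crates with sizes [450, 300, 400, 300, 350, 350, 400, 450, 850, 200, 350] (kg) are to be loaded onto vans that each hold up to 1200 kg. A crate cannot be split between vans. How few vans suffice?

Total = 850 + 450 + 450 + 400 + 400 + 350 + 350 + 350 + 300 + 300 + 200 = 4400 kg.
Lower bound: ⌈4400/1200⌉ = 4 vans.
A packing using 4 vans:
  van 1: 850 + 350 = 1200
  van 2: 450 + 450 + 300 = 1200
  van 3: 400 + 400 + 350 = 1150
  van 4: 350 + 300 + 200 = 850
This matches the lower bound, so 4 is optimal.

4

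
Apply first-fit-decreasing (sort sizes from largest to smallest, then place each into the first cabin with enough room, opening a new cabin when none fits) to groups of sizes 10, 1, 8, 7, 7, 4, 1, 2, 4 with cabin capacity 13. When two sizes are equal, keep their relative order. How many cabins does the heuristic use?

Sorted descending: 10, 8, 7, 7, 4, 4, 2, 1, 1.
  10 → cabin 1 (new)  [load 10/13]
  8 → cabin 2 (new)  [load 8/13]
  7 → cabin 3 (new)  [load 7/13]
  7 → cabin 4 (new)  [load 7/13]
  4 → cabin 2  [load 12/13]
  4 → cabin 3  [load 11/13]
  2 → cabin 1  [load 12/13]
  1 → cabin 1  [load 13/13]
  1 → cabin 2  [load 13/13]
4 cabins opened.

4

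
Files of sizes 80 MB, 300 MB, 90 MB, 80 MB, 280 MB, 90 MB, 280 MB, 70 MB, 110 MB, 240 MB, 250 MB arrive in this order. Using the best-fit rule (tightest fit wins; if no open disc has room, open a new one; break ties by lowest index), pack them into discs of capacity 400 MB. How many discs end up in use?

6

  80 → disc 1 (new)  [load 80/400]
  300 → disc 1  [load 380/400]
  90 → disc 2 (new)  [load 90/400]
  80 → disc 2  [load 170/400]
  280 → disc 3 (new)  [load 280/400]
  90 → disc 3  [load 370/400]
  280 → disc 4 (new)  [load 280/400]
  70 → disc 4  [load 350/400]
  110 → disc 2  [load 280/400]
  240 → disc 5 (new)  [load 240/400]
  250 → disc 6 (new)  [load 250/400]
6 discs opened.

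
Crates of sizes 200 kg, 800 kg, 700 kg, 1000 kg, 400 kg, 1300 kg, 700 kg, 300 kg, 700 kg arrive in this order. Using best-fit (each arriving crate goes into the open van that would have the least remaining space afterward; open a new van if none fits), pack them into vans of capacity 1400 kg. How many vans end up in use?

5

  200 → van 1 (new)  [load 200/1400]
  800 → van 1  [load 1000/1400]
  700 → van 2 (new)  [load 700/1400]
  1000 → van 3 (new)  [load 1000/1400]
  400 → van 1  [load 1400/1400]
  1300 → van 4 (new)  [load 1300/1400]
  700 → van 2  [load 1400/1400]
  300 → van 3  [load 1300/1400]
  700 → van 5 (new)  [load 700/1400]
5 vans opened.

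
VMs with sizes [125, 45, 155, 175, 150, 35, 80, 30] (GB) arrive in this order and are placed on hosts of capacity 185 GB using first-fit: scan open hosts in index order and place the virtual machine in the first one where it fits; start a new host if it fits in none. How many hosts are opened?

  125 → host 1 (new)  [load 125/185]
  45 → host 1  [load 170/185]
  155 → host 2 (new)  [load 155/185]
  175 → host 3 (new)  [load 175/185]
  150 → host 4 (new)  [load 150/185]
  35 → host 4  [load 185/185]
  80 → host 5 (new)  [load 80/185]
  30 → host 2  [load 185/185]
5 hosts opened.

5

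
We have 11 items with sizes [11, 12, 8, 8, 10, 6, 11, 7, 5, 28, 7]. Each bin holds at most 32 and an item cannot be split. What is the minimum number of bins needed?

4

Total = 28 + 12 + 11 + 11 + 10 + 8 + 8 + 7 + 7 + 6 + 5 = 113.
Lower bound: ⌈113/32⌉ = 4 bins.
A packing using 4 bins:
  bin 1: 28 = 28
  bin 2: 12 + 11 + 8 = 31
  bin 3: 11 + 10 + 8 = 29
  bin 4: 7 + 7 + 6 + 5 = 25
This matches the lower bound, so 4 is optimal.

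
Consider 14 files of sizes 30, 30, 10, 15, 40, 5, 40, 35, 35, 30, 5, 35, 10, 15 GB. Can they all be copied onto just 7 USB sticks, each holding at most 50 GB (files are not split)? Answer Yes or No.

Total = 335 GB; ⌈335/50⌉ = 7.
8 files each exceed half the capacity and cannot share a USB stick, forcing at least 8 USB sticks.
At least 8 USB sticks are required, but only 7 are allowed.

No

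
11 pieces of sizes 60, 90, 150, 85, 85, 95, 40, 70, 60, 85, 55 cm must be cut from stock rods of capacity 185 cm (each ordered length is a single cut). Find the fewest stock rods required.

5

Total = 150 + 95 + 90 + 85 + 85 + 85 + 70 + 60 + 60 + 55 + 40 = 875 cm.
Lower bound: ⌈875/185⌉ = 5 stock rods.
A packing using 5 stock rods:
  stock rod 1: 150 = 150
  stock rod 2: 95 + 90 = 185
  stock rod 3: 85 + 85 = 170
  stock rod 4: 85 + 60 + 40 = 185
  stock rod 5: 70 + 60 + 55 = 185
This matches the lower bound, so 5 is optimal.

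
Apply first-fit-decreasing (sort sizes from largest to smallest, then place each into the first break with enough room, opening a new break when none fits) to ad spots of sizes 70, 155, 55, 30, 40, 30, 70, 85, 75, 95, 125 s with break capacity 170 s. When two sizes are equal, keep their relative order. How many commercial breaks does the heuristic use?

Sorted descending: 155, 125, 95, 85, 75, 70, 70, 55, 40, 30, 30.
  155 → break 1 (new)  [load 155/170]
  125 → break 2 (new)  [load 125/170]
  95 → break 3 (new)  [load 95/170]
  85 → break 4 (new)  [load 85/170]
  75 → break 3  [load 170/170]
  70 → break 4  [load 155/170]
  70 → break 5 (new)  [load 70/170]
  55 → break 5  [load 125/170]
  40 → break 2  [load 165/170]
  30 → break 5  [load 155/170]
  30 → break 6 (new)  [load 30/170]
6 commercial breaks opened.

6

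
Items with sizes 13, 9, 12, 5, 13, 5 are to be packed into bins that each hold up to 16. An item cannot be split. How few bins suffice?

5

Total = 13 + 13 + 12 + 9 + 5 + 5 = 57.
Lower bound: ⌈57/16⌉ = 4 bins.
A packing using 5 bins:
  bin 1: 13 = 13
  bin 2: 13 = 13
  bin 3: 12 = 12
  bin 4: 9 + 5 = 14
  bin 5: 5 = 5
No arrangement into 4 bins stays within capacity, so 5 is optimal.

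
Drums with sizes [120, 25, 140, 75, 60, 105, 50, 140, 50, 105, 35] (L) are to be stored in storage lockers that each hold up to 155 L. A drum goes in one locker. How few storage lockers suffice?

Total = 140 + 140 + 120 + 105 + 105 + 75 + 60 + 50 + 50 + 35 + 25 = 905 L.
Lower bound: ⌈905/155⌉ = 6 storage lockers.
A packing using 7 storage lockers:
  locker 1: 140 = 140
  locker 2: 140 = 140
  locker 3: 120 + 35 = 155
  locker 4: 105 + 50 = 155
  locker 5: 105 + 50 = 155
  locker 6: 75 + 60 = 135
  locker 7: 25 = 25
No arrangement into 6 storage lockers stays within capacity, so 7 is optimal.

7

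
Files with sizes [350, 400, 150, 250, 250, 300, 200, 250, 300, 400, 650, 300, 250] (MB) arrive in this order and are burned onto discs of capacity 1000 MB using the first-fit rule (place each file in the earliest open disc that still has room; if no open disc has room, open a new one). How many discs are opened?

  350 → disc 1 (new)  [load 350/1000]
  400 → disc 1  [load 750/1000]
  150 → disc 1  [load 900/1000]
  250 → disc 2 (new)  [load 250/1000]
  250 → disc 2  [load 500/1000]
  300 → disc 2  [load 800/1000]
  200 → disc 2  [load 1000/1000]
  250 → disc 3 (new)  [load 250/1000]
  300 → disc 3  [load 550/1000]
  400 → disc 3  [load 950/1000]
  650 → disc 4 (new)  [load 650/1000]
  300 → disc 4  [load 950/1000]
  250 → disc 5 (new)  [load 250/1000]
5 discs opened.

5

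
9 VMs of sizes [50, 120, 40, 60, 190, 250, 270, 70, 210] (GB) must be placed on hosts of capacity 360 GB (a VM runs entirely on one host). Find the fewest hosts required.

4

Total = 270 + 250 + 210 + 190 + 120 + 70 + 60 + 50 + 40 = 1260 GB.
Lower bound: ⌈1260/360⌉ = 4 hosts.
A packing using 4 hosts:
  host 1: 270 + 70 = 340
  host 2: 250 + 60 + 50 = 360
  host 3: 210 + 120 = 330
  host 4: 190 + 40 = 230
This matches the lower bound, so 4 is optimal.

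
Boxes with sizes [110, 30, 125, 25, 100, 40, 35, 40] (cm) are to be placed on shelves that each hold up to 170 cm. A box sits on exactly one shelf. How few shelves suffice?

Total = 125 + 110 + 100 + 40 + 40 + 35 + 30 + 25 = 505 cm.
Lower bound: ⌈505/170⌉ = 3 shelves.
A packing using 3 shelves:
  shelf 1: 125 + 40 = 165
  shelf 2: 110 + 35 + 25 = 170
  shelf 3: 100 + 40 + 30 = 170
This matches the lower bound, so 3 is optimal.

3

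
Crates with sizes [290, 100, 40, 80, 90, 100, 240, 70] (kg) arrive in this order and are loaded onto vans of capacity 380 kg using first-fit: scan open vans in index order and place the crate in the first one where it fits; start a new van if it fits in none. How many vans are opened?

3

  290 → van 1 (new)  [load 290/380]
  100 → van 2 (new)  [load 100/380]
  40 → van 1  [load 330/380]
  80 → van 2  [load 180/380]
  90 → van 2  [load 270/380]
  100 → van 2  [load 370/380]
  240 → van 3 (new)  [load 240/380]
  70 → van 3  [load 310/380]
3 vans opened.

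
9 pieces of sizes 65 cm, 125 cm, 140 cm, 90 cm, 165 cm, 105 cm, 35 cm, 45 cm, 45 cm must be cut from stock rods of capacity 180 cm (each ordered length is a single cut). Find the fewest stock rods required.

Total = 165 + 140 + 125 + 105 + 90 + 65 + 45 + 45 + 35 = 815 cm.
Lower bound: ⌈815/180⌉ = 5 stock rods.
A packing using 5 stock rods:
  stock rod 1: 165 = 165
  stock rod 2: 140 + 35 = 175
  stock rod 3: 125 + 45 = 170
  stock rod 4: 105 + 65 = 170
  stock rod 5: 90 + 45 = 135
This matches the lower bound, so 5 is optimal.

5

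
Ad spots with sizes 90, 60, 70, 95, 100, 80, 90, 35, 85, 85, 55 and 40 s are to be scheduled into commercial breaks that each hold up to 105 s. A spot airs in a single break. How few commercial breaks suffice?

Total = 100 + 95 + 90 + 90 + 85 + 85 + 80 + 70 + 60 + 55 + 40 + 35 = 885 s.
Lower bound: ⌈885/105⌉ = 9 commercial breaks.
Also, 10 ad spots each exceed 105/2 s, and no two of those can share a break, so at least 10 commercial breaks are needed.
A packing using 10 commercial breaks:
  break 1: 100 = 100
  break 2: 95 = 95
  break 3: 90 = 90
  break 4: 90 = 90
  break 5: 85 = 85
  break 6: 85 = 85
  break 7: 80 = 80
  break 8: 70 + 35 = 105
  break 9: 60 + 40 = 100
  break 10: 55 = 55
This matches the lower bound, so 10 is optimal.

10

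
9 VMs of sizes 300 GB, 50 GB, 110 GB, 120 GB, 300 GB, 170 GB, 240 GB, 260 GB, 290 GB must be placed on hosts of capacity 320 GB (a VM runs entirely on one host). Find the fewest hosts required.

7

Total = 300 + 300 + 290 + 260 + 240 + 170 + 120 + 110 + 50 = 1840 GB.
Lower bound: ⌈1840/320⌉ = 6 hosts.
A packing using 7 hosts:
  host 1: 300 = 300
  host 2: 300 = 300
  host 3: 290 = 290
  host 4: 260 + 50 = 310
  host 5: 240 = 240
  host 6: 170 + 120 = 290
  host 7: 110 = 110
No arrangement into 6 hosts stays within capacity, so 7 is optimal.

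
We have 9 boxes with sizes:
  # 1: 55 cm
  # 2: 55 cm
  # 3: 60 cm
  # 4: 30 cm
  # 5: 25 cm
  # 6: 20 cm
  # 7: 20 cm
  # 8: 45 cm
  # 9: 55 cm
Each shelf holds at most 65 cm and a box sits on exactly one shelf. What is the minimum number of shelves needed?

7

Total = 60 + 55 + 55 + 55 + 45 + 30 + 25 + 20 + 20 = 365 cm.
Lower bound: ⌈365/65⌉ = 6 shelves.
A packing using 7 shelves:
  shelf 1: 60 = 60
  shelf 2: 55 = 55
  shelf 3: 55 = 55
  shelf 4: 55 = 55
  shelf 5: 45 + 20 = 65
  shelf 6: 30 + 25 = 55
  shelf 7: 20 = 20
No arrangement into 6 shelves stays within capacity, so 7 is optimal.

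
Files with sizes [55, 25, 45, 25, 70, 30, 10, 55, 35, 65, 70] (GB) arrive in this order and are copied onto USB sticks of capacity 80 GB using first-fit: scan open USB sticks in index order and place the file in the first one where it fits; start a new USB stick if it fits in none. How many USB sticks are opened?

  55 → USB stick 1 (new)  [load 55/80]
  25 → USB stick 1  [load 80/80]
  45 → USB stick 2 (new)  [load 45/80]
  25 → USB stick 2  [load 70/80]
  70 → USB stick 3 (new)  [load 70/80]
  30 → USB stick 4 (new)  [load 30/80]
  10 → USB stick 2  [load 80/80]
  55 → USB stick 5 (new)  [load 55/80]
  35 → USB stick 4  [load 65/80]
  65 → USB stick 6 (new)  [load 65/80]
  70 → USB stick 7 (new)  [load 70/80]
7 USB sticks opened.

7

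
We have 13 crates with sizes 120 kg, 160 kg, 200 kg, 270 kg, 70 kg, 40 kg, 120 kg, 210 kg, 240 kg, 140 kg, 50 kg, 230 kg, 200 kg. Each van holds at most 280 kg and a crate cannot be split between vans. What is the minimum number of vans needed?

Total = 270 + 240 + 230 + 210 + 200 + 200 + 160 + 140 + 120 + 120 + 70 + 50 + 40 = 2050 kg.
Lower bound: ⌈2050/280⌉ = 8 vans.
A packing using 8 vans:
  van 1: 270 = 270
  van 2: 240 + 40 = 280
  van 3: 230 + 50 = 280
  van 4: 210 + 70 = 280
  van 5: 200 = 200
  van 6: 200 = 200
  van 7: 160 + 120 = 280
  van 8: 140 + 120 = 260
This matches the lower bound, so 8 is optimal.

8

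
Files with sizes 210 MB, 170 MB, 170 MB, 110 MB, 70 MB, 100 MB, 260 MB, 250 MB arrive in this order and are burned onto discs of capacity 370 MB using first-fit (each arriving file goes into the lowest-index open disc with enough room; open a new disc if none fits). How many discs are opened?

  210 → disc 1 (new)  [load 210/370]
  170 → disc 2 (new)  [load 170/370]
  170 → disc 2  [load 340/370]
  110 → disc 1  [load 320/370]
  70 → disc 3 (new)  [load 70/370]
  100 → disc 3  [load 170/370]
  260 → disc 4 (new)  [load 260/370]
  250 → disc 5 (new)  [load 250/370]
5 discs opened.

5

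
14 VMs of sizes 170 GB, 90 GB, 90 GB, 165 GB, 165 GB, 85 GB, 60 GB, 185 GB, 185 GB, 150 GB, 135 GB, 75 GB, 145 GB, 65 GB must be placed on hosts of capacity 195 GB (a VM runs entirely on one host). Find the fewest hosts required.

11

Total = 185 + 185 + 170 + 165 + 165 + 150 + 145 + 135 + 90 + 90 + 85 + 75 + 65 + 60 = 1765 GB.
Lower bound: ⌈1765/195⌉ = 10 hosts.
A packing using 11 hosts:
  host 1: 185 = 185
  host 2: 185 = 185
  host 3: 170 = 170
  host 4: 165 = 165
  host 5: 165 = 165
  host 6: 150 = 150
  host 7: 145 = 145
  host 8: 135 + 60 = 195
  host 9: 90 + 90 = 180
  host 10: 85 + 75 = 160
  host 11: 65 = 65
No arrangement into 10 hosts stays within capacity, so 11 is optimal.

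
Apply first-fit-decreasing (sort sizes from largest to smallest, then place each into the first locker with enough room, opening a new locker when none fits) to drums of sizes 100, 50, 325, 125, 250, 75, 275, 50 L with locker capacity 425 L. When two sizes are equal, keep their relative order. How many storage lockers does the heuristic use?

Sorted descending: 325, 275, 250, 125, 100, 75, 50, 50.
  325 → locker 1 (new)  [load 325/425]
  275 → locker 2 (new)  [load 275/425]
  250 → locker 3 (new)  [load 250/425]
  125 → locker 2  [load 400/425]
  100 → locker 1  [load 425/425]
  75 → locker 3  [load 325/425]
  50 → locker 3  [load 375/425]
  50 → locker 3  [load 425/425]
3 storage lockers opened.

3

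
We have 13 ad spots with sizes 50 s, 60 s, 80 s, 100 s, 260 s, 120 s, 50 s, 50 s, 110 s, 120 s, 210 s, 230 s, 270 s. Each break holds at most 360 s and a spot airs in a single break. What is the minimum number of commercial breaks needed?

Total = 270 + 260 + 230 + 210 + 120 + 120 + 110 + 100 + 80 + 60 + 50 + 50 + 50 = 1710 s.
Lower bound: ⌈1710/360⌉ = 5 commercial breaks.
A packing using 5 commercial breaks:
  break 1: 270 + 80 = 350
  break 2: 260 + 100 = 360
  break 3: 230 + 120 = 350
  break 4: 210 + 120 = 330
  break 5: 110 + 60 + 50 + 50 + 50 = 320
This matches the lower bound, so 5 is optimal.

5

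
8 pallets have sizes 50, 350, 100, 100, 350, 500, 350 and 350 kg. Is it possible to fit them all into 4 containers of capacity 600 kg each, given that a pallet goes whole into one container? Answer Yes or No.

No

Total = 2150 kg; ⌈2150/600⌉ = 4.
5 pallets each exceed half the capacity and cannot share a container, forcing at least 5 containers.
At least 5 containers are required, but only 4 are allowed.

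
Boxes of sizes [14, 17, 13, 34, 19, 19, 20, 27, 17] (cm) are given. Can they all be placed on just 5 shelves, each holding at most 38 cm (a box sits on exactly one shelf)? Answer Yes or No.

No

Total = 180 cm; ⌈180/38⌉ = 5.
The bound of 5 does not rule out 5, but exhaustive search shows no assignment into 5 shelves of capacity 38 cm exists — the minimum is 6.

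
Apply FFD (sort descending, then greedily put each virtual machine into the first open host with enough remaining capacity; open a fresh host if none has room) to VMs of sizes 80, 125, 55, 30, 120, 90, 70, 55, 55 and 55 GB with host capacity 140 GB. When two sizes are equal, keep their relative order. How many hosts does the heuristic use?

Sorted descending: 125, 120, 90, 80, 70, 55, 55, 55, 55, 30.
  125 → host 1 (new)  [load 125/140]
  120 → host 2 (new)  [load 120/140]
  90 → host 3 (new)  [load 90/140]
  80 → host 4 (new)  [load 80/140]
  70 → host 5 (new)  [load 70/140]
  55 → host 4  [load 135/140]
  55 → host 5  [load 125/140]
  55 → host 6 (new)  [load 55/140]
  55 → host 6  [load 110/140]
  30 → host 3  [load 120/140]
6 hosts opened.

6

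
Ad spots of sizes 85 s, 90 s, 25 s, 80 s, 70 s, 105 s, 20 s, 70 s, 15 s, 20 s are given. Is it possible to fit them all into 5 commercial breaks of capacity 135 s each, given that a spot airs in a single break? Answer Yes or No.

No

Total = 580 s; ⌈580/135⌉ = 5.
6 ad spots each exceed half the capacity and cannot share a break, forcing at least 6 commercial breaks.
At least 6 commercial breaks are required, but only 5 are allowed.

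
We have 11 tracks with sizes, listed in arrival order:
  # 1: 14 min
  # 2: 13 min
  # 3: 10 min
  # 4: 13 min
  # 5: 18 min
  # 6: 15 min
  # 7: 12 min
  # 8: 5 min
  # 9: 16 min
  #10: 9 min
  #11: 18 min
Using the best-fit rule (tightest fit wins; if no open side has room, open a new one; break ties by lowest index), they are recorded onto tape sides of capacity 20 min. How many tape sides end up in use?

9

  14 → side 1 (new)  [load 14/20]
  13 → side 2 (new)  [load 13/20]
  10 → side 3 (new)  [load 10/20]
  13 → side 4 (new)  [load 13/20]
  18 → side 5 (new)  [load 18/20]
  15 → side 6 (new)  [load 15/20]
  12 → side 7 (new)  [load 12/20]
  5 → side 6  [load 20/20]
  16 → side 8 (new)  [load 16/20]
  9 → side 3  [load 19/20]
  18 → side 9 (new)  [load 18/20]
9 tape sides opened.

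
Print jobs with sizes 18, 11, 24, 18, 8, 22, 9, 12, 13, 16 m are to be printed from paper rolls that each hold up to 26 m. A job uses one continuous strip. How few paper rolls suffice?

Total = 24 + 22 + 18 + 18 + 16 + 13 + 12 + 11 + 9 + 8 = 151 m.
Lower bound: ⌈151/26⌉ = 6 paper rolls.
A packing using 7 paper rolls:
  roll 1: 24 = 24
  roll 2: 22 = 22
  roll 3: 18 + 8 = 26
  roll 4: 18 = 18
  roll 5: 16 + 9 = 25
  roll 6: 13 + 12 = 25
  roll 7: 11 = 11
No arrangement into 6 paper rolls stays within capacity, so 7 is optimal.

7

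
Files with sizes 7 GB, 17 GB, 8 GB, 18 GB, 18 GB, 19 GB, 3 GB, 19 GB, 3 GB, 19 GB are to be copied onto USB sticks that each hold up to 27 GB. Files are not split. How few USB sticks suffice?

Total = 19 + 19 + 19 + 18 + 18 + 17 + 8 + 7 + 3 + 3 = 131 GB.
Lower bound: ⌈131/27⌉ = 5 USB sticks.
Also, 6 files each exceed 27/2 GB, and no two of those can share a USB stick, so at least 6 USB sticks are needed.
A packing using 6 USB sticks:
  USB stick 1: 19 + 8 = 27
  USB stick 2: 19 + 7 = 26
  USB stick 3: 19 + 3 + 3 = 25
  USB stick 4: 18 = 18
  USB stick 5: 18 = 18
  USB stick 6: 17 = 17
This matches the lower bound, so 6 is optimal.

6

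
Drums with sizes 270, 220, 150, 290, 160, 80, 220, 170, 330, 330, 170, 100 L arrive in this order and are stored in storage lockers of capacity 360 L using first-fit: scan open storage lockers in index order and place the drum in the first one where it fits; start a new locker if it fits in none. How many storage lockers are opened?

8

  270 → locker 1 (new)  [load 270/360]
  220 → locker 2 (new)  [load 220/360]
  150 → locker 3 (new)  [load 150/360]
  290 → locker 4 (new)  [load 290/360]
  160 → locker 3  [load 310/360]
  80 → locker 1  [load 350/360]
  220 → locker 5 (new)  [load 220/360]
  170 → locker 6 (new)  [load 170/360]
  330 → locker 7 (new)  [load 330/360]
  330 → locker 8 (new)  [load 330/360]
  170 → locker 6  [load 340/360]
  100 → locker 2  [load 320/360]
8 storage lockers opened.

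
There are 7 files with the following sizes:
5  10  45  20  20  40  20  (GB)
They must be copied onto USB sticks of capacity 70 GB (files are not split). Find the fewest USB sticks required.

3

Total = 45 + 40 + 20 + 20 + 20 + 10 + 5 = 160 GB.
Lower bound: ⌈160/70⌉ = 3 USB sticks.
A packing using 3 USB sticks:
  USB stick 1: 45 + 20 + 5 = 70
  USB stick 2: 40 + 20 + 10 = 70
  USB stick 3: 20 = 20
This matches the lower bound, so 3 is optimal.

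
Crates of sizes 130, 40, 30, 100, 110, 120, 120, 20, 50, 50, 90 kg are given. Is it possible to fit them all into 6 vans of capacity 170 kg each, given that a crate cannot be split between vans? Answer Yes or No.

Yes

A valid assignment using 6 vans:
  van 1: 130 + 40 = 170
  van 2: 120 + 50 = 170
  van 3: 120 + 50 = 170
  van 4: 110 + 30 + 20 = 160
  van 5: 100 = 100
  van 6: 90 = 90
Every load is within 170 kg, so 6 vans suffice.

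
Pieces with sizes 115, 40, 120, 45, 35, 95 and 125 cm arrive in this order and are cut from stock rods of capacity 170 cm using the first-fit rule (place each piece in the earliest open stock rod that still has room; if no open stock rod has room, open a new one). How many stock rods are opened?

  115 → stock rod 1 (new)  [load 115/170]
  40 → stock rod 1  [load 155/170]
  120 → stock rod 2 (new)  [load 120/170]
  45 → stock rod 2  [load 165/170]
  35 → stock rod 3 (new)  [load 35/170]
  95 → stock rod 3  [load 130/170]
  125 → stock rod 4 (new)  [load 125/170]
4 stock rods opened.

4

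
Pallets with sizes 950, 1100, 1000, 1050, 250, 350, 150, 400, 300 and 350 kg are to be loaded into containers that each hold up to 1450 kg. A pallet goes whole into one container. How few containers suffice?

Total = 1100 + 1050 + 1000 + 950 + 400 + 350 + 350 + 300 + 250 + 150 = 5900 kg.
Lower bound: ⌈5900/1450⌉ = 5 containers.
A packing using 5 containers:
  container 1: 1100 + 350 = 1450
  container 2: 1050 + 400 = 1450
  container 3: 1000 + 350 = 1350
  container 4: 950 + 300 + 150 = 1400
  container 5: 250 = 250
This matches the lower bound, so 5 is optimal.

5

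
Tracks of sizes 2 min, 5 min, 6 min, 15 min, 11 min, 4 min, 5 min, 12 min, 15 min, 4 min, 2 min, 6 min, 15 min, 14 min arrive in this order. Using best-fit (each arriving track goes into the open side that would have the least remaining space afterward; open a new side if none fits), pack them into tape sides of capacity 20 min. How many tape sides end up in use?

7

  2 → side 1 (new)  [load 2/20]
  5 → side 1  [load 7/20]
  6 → side 1  [load 13/20]
  15 → side 2 (new)  [load 15/20]
  11 → side 3 (new)  [load 11/20]
  4 → side 2  [load 19/20]
  5 → side 1  [load 18/20]
  12 → side 4 (new)  [load 12/20]
  15 → side 5 (new)  [load 15/20]
  4 → side 5  [load 19/20]
  2 → side 1  [load 20/20]
  6 → side 4  [load 18/20]
  15 → side 6 (new)  [load 15/20]
  14 → side 7 (new)  [load 14/20]
7 tape sides opened.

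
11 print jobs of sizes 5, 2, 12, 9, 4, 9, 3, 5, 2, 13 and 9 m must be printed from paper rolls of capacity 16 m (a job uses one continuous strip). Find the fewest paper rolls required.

Total = 13 + 12 + 9 + 9 + 9 + 5 + 5 + 4 + 3 + 2 + 2 = 73 m.
Lower bound: ⌈73/16⌉ = 5 paper rolls.
A packing using 5 paper rolls:
  roll 1: 13 + 3 = 16
  roll 2: 12 + 4 = 16
  roll 3: 9 + 5 + 2 = 16
  roll 4: 9 + 5 + 2 = 16
  roll 5: 9 = 9
This matches the lower bound, so 5 is optimal.

5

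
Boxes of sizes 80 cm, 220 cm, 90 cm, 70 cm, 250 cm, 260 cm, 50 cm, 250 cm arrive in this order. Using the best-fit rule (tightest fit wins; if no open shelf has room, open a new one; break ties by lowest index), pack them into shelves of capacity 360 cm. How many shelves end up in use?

5

  80 → shelf 1 (new)  [load 80/360]
  220 → shelf 1  [load 300/360]
  90 → shelf 2 (new)  [load 90/360]
  70 → shelf 2  [load 160/360]
  250 → shelf 3 (new)  [load 250/360]
  260 → shelf 4 (new)  [load 260/360]
  50 → shelf 1  [load 350/360]
  250 → shelf 5 (new)  [load 250/360]
5 shelves opened.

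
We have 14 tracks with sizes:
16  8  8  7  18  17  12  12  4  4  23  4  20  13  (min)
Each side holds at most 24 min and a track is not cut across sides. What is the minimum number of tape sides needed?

Total = 23 + 20 + 18 + 17 + 16 + 13 + 12 + 12 + 8 + 8 + 7 + 4 + 4 + 4 = 166 min.
Lower bound: ⌈166/24⌉ = 7 tape sides.
A packing using 8 tape sides:
  side 1: 23 = 23
  side 2: 20 + 4 = 24
  side 3: 18 + 4 = 22
  side 4: 17 + 7 = 24
  side 5: 16 + 8 = 24
  side 6: 13 + 8 = 21
  side 7: 12 + 12 = 24
  side 8: 4 = 4
No arrangement into 7 tape sides stays within capacity, so 8 is optimal.

8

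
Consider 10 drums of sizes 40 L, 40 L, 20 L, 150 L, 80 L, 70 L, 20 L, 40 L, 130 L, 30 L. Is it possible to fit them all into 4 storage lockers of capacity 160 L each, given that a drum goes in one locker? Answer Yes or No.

Yes

A valid assignment using 4 storage lockers:
  locker 1: 150 = 150
  locker 2: 130 + 30 = 160
  locker 3: 80 + 70 = 150
  locker 4: 40 + 40 + 40 + 20 + 20 = 160
Every load is within 160 L, so 4 storage lockers suffice.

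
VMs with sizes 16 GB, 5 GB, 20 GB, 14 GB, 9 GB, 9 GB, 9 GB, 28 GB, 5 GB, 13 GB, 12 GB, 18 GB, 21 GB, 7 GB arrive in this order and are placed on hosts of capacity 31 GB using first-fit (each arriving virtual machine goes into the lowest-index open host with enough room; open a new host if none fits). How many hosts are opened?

  16 → host 1 (new)  [load 16/31]
  5 → host 1  [load 21/31]
  20 → host 2 (new)  [load 20/31]
  14 → host 3 (new)  [load 14/31]
  9 → host 1  [load 30/31]
  9 → host 2  [load 29/31]
  9 → host 3  [load 23/31]
  28 → host 4 (new)  [load 28/31]
  5 → host 3  [load 28/31]
  13 → host 5 (new)  [load 13/31]
  12 → host 5  [load 25/31]
  18 → host 6 (new)  [load 18/31]
  21 → host 7 (new)  [load 21/31]
  7 → host 6  [load 25/31]
7 hosts opened.

7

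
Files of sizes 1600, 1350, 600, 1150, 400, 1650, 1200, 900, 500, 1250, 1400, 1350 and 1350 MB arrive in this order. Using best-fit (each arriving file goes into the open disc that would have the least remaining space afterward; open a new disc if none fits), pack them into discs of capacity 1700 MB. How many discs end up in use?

  1600 → disc 1 (new)  [load 1600/1700]
  1350 → disc 2 (new)  [load 1350/1700]
  600 → disc 3 (new)  [load 600/1700]
  1150 → disc 4 (new)  [load 1150/1700]
  400 → disc 4  [load 1550/1700]
  1650 → disc 5 (new)  [load 1650/1700]
  1200 → disc 6 (new)  [load 1200/1700]
  900 → disc 3  [load 1500/1700]
  500 → disc 6  [load 1700/1700]
  1250 → disc 7 (new)  [load 1250/1700]
  1400 → disc 8 (new)  [load 1400/1700]
  1350 → disc 9 (new)  [load 1350/1700]
  1350 → disc 10 (new)  [load 1350/1700]
10 discs opened.

10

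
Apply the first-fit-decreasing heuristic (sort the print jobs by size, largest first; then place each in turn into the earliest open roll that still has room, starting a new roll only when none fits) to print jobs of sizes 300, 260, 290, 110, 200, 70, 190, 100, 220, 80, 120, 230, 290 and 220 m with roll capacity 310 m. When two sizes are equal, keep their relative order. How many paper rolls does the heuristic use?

10

Sorted descending: 300, 290, 290, 260, 230, 220, 220, 200, 190, 120, 110, 100, 80, 70.
  300 → roll 1 (new)  [load 300/310]
  290 → roll 2 (new)  [load 290/310]
  290 → roll 3 (new)  [load 290/310]
  260 → roll 4 (new)  [load 260/310]
  230 → roll 5 (new)  [load 230/310]
  220 → roll 6 (new)  [load 220/310]
  220 → roll 7 (new)  [load 220/310]
  200 → roll 8 (new)  [load 200/310]
  190 → roll 9 (new)  [load 190/310]
  120 → roll 9  [load 310/310]
  110 → roll 8  [load 310/310]
  100 → roll 10 (new)  [load 100/310]
  80 → roll 5  [load 310/310]
  70 → roll 6  [load 290/310]
10 paper rolls opened.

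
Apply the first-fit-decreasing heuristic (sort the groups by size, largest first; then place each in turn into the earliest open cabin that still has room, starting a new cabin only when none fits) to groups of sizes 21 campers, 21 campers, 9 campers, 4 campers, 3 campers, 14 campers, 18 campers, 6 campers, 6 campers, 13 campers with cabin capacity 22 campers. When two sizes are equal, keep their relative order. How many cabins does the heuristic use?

6

Sorted descending: 21, 21, 18, 14, 13, 9, 6, 6, 4, 3.
  21 → cabin 1 (new)  [load 21/22]
  21 → cabin 2 (new)  [load 21/22]
  18 → cabin 3 (new)  [load 18/22]
  14 → cabin 4 (new)  [load 14/22]
  13 → cabin 5 (new)  [load 13/22]
  9 → cabin 5  [load 22/22]
  6 → cabin 4  [load 20/22]
  6 → cabin 6 (new)  [load 6/22]
  4 → cabin 3  [load 22/22]
  3 → cabin 6  [load 9/22]
6 cabins opened.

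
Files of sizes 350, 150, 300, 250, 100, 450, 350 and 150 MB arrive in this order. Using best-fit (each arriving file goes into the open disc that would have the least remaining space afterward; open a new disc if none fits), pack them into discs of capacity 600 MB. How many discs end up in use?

4

  350 → disc 1 (new)  [load 350/600]
  150 → disc 1  [load 500/600]
  300 → disc 2 (new)  [load 300/600]
  250 → disc 2  [load 550/600]
  100 → disc 1  [load 600/600]
  450 → disc 3 (new)  [load 450/600]
  350 → disc 4 (new)  [load 350/600]
  150 → disc 3  [load 600/600]
4 discs opened.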